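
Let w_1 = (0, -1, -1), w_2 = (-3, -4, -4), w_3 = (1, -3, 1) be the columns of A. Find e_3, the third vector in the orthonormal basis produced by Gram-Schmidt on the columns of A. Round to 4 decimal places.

e_3 = (0.0000, -0.7071, 0.7071)

e_1 = w_1/‖w_1‖ = (0, -1, -1)/1.4142 = (0.0000, -0.7071, -0.7071).
r_{12} = e_1·w_2 = 5.6569.
u_2 = w_2 − 5.6569·e_1 = (-3.0000, 0.0000, 0.0000).
‖u_2‖ = 3.0000, so e_2 = (-1.0000, 0.0000, 0.0000).
r_{13} = e_1·w_3 = 1.4142; r_{23} = e_2·w_3 = -1.0000.
u_3 = w_3 − 1.4142·e_1 + 1.0000·e_2 = (0.0000, -2.0000, 2.0000).
‖u_3‖ = 2.8284, so e_3 = (0.0000, -0.7071, 0.7071).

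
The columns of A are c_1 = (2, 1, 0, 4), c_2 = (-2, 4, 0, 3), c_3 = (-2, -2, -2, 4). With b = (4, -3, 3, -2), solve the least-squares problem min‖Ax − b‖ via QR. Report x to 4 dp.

x = (0.7027, -1.0426, -0.5245)

c_1 = (2, 1, 0, 4); ‖c_1‖ = 4.5826, so e_1 = (0.4364, 0.2182, 0.0000, 0.8729).
e_1·c_2 = 0.4364·(-2) + 0.2182·4 + 0.0000·0 + 0.8729·3 = 2.6186.
u_2 = c_2 − 2.6186·e_1 = (-3.1429, 3.4286, 0.0000, 0.7143).
‖u_2‖ = 4.7056, so e_2 = (-0.6679, 0.7286, 0.0000, 0.1518).
e_1·c_3 = 0.4364·(-2) + 0.2182·(-2) + 0.0000·(-2) + 0.8729·4 = 2.1822; e_2·c_3 = (-0.6679)·(-2) + 0.7286·(-2) + 0.0000·(-2) + 0.1518·4 = 0.4857.
u_3 = c_3 − 2.1822·e_1 − 0.4857·e_2 = (-2.6280, -2.8301, -2.0000, 2.0215).
‖u_3‖ = 4.7961, so e_3 = (-0.5479, -0.5901, -0.4170, 0.4215).
Qᵀb = (-0.6547, -5.1610, -2.5155).
Back-substitute: x_3 = -2.5155/4.7961 = -0.5245.
x_2 = (-5.1610 − 0.4857·(-0.5245))/4.7056 = -1.0426.
x_1 = (-0.6547 − 2.6186·(-1.0426) − 2.1822·(-0.5245))/4.5826 = 0.7027.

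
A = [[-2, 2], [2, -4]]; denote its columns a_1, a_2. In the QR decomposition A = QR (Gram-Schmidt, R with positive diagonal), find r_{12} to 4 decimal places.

r_{12} = -4.2426

a_1 = (-2, 2); ‖a_1‖ = 2.8284, so e_1 = (-0.7071, 0.7071).
r_{12} = e_1·a_2 = -4.2426.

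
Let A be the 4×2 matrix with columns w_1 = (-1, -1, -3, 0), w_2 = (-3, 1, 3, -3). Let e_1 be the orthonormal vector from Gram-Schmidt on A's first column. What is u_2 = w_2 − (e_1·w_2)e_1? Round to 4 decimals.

u_2 = (-3.6364, 0.3636, 1.0909, -3.0000)

w_1 = (-1, -1, -3, 0); ‖w_1‖ = 3.3166, so e_1 = (-0.3015, -0.3015, -0.9045, 0.0000).
e_1·w_2 = (-0.3015)·(-3) + (-0.3015)·1 + (-0.9045)·3 + 0.0000·(-3) = -2.1106.
u_2 = w_2 + 2.1106·e_1 = (-3.6364, 0.3636, 1.0909, -3.0000).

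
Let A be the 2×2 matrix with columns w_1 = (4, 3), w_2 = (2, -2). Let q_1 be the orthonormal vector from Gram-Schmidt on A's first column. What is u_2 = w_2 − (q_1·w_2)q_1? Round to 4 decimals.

q_1 = w_1/‖w_1‖ = (4, 3)/5.0000 = (0.8000, 0.6000).
r_{12} = q_1·w_2 = 0.4000.
u_2 = w_2 − 0.4000·q_1 = (1.6800, -2.2400).

u_2 = (1.6800, -2.2400)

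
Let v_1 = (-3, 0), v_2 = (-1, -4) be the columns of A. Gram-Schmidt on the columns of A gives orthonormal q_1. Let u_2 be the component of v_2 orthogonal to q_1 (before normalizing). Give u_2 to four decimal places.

u_2 = (0.0000, -4.0000)

v_1 = (-3, 0); ‖v_1‖ = 3.0000, so q_1 = (-1.0000, 0.0000).
q_1·v_2 = (-1.0000)·(-1) + 0.0000·(-4) = 1.0000.
u_2 = v_2 − 1.0000·q_1 = (0.0000, -4.0000).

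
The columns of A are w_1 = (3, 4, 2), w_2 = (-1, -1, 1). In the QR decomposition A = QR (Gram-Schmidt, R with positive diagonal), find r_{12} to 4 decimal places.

w_1 = (3, 4, 2); ‖w_1‖ = 5.3852, so e_1 = (0.5571, 0.7428, 0.3714).
r_{12} = e_1·w_2 = -0.9285.

r_{12} = -0.9285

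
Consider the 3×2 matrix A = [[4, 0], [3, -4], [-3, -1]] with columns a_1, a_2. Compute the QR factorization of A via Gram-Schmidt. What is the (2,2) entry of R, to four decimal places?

r_{22} = 3.8233

a_1 = (4, 3, -3); ‖a_1‖ = 5.8310, so e_1 = (0.6860, 0.5145, -0.5145).
e_1·a_2 = 0.6860·0 + 0.5145·(-4) + (-0.5145)·(-1) = -1.5435.
u_2 = a_2 + 1.5435·e_1 = (1.0588, -3.2059, -1.7941).
r_{22} = ‖u_2‖ = 3.8233.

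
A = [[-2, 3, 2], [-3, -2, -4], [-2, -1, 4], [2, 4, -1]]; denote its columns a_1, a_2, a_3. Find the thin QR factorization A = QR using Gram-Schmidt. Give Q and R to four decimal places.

a_1 = (-2, -3, -2, 2); ‖a_1‖ = 4.5826, so e_1 = (-0.4364, -0.6547, -0.4364, 0.4364).
e_1·a_2 = (-0.4364)·3 + (-0.6547)·(-2) + (-0.4364)·(-1) + 0.4364·4 = 2.1822.
u_2 = a_2 − 2.1822·e_1 = (3.9524, -0.5714, -0.0476, 3.0476).
‖u_2‖ = 5.0238, so e_2 = (0.7867, -0.1137, -0.0095, 0.6066).
e_1·a_3 = (-0.4364)·2 + (-0.6547)·(-4) + (-0.4364)·4 + 0.4364·(-1) = -0.4364; e_2·a_3 = 0.7867·2 + (-0.1137)·(-4) + (-0.0095)·4 + 0.6066·(-1) = 1.3839.
u_3 = a_3 + 0.4364·e_1 − 1.3839·e_2 = (0.7208, -4.1283, 3.8226, -1.6491).
‖u_3‖ = 5.9071, so e_3 = (0.1220, -0.6989, 0.6471, -0.2792).

Q = [[-0.4364, 0.7867, 0.1220], [-0.6547, -0.1137, -0.6989], [-0.4364, -0.0095, 0.6471], [0.4364, 0.6066, -0.2792]], R = [[4.5826, 2.1822, -0.4364], [0.0000, 5.0238, 1.3839], [0.0000, 0.0000, 5.9071]]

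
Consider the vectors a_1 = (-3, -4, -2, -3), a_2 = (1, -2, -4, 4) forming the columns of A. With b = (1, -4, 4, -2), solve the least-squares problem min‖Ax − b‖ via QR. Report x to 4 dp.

x = (0.3004, -0.4135)

a_1 = (-3, -4, -2, -3); ‖a_1‖ = 6.1644, so e_1 = (-0.4867, -0.6489, -0.3244, -0.4867).
e_1·a_2 = (-0.4867)·1 + (-0.6489)·(-2) + (-0.3244)·(-4) + (-0.4867)·4 = 0.1622.
u_2 = a_2 − 0.1622·e_1 = (1.0789, -1.8947, -3.9474, 4.0789).
‖u_2‖ = 6.0806, so e_2 = (0.1774, -0.3116, -0.6492, 0.6708).
Qᵀb = (1.7844, -2.5145).
Back-substitute: x_2 = -2.5145/6.0806 = -0.4135.
x_1 = (1.7844 − 0.1622·(-0.4135))/6.1644 = 0.3004.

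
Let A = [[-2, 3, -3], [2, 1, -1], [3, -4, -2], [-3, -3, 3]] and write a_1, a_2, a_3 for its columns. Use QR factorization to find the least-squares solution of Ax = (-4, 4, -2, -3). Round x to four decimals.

x = (1.5772, 1.0011, 1.3635)

a_1 = (-2, 2, 3, -3); ‖a_1‖ = 5.0990, so e_1 = (-0.3922, 0.3922, 0.5883, -0.5883).
e_1·a_2 = (-0.3922)·3 + 0.3922·1 + 0.5883·(-4) + (-0.5883)·(-3) = -1.3728.
u_2 = a_2 + 1.3728·e_1 = (2.4615, 1.5385, -3.1923, -3.8077).
‖u_2‖ = 5.7546, so e_2 = (0.4278, 0.2673, -0.5547, -0.6617).
e_1·a_3 = (-0.3922)·(-3) + 0.3922·(-1) + 0.5883·(-2) + (-0.5883)·3 = -2.1573; e_2·a_3 = 0.4278·(-3) + 0.2673·(-1) + (-0.5547)·(-2) + (-0.6617)·3 = -2.4262.
u_3 = a_3 + 2.1573·e_1 + 2.4262·e_2 = (-2.8084, 0.4948, -2.0767, 0.1254).
‖u_3‖ = 3.5299, so e_3 = (-0.7956, 0.1402, -0.5883, 0.0355).
Qᵀb = (3.7262, 2.4529, 4.8131).
Back-substitute: x_3 = 4.8131/3.5299 = 1.3635.
x_2 = (2.4529 + 2.4262·1.3635)/5.7546 = 1.0011.
x_1 = (3.7262 + 1.3728·1.0011 + 2.1573·1.3635)/5.0990 = 1.5772.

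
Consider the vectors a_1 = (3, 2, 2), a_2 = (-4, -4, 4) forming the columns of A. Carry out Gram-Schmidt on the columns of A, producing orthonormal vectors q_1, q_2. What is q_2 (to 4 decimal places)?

q_2 = (-0.2994, -0.4117, 0.8608)

a_1 = (3, 2, 2); ‖a_1‖ = 4.1231, so q_1 = (0.7276, 0.4851, 0.4851).
q_1·a_2 = 0.7276·(-4) + 0.4851·(-4) + 0.4851·4 = -2.9104.
u_2 = a_2 + 2.9104·q_1 = (-1.8824, -2.5882, 5.4118).
‖u_2‖ = 6.2872, so q_2 = (-0.2994, -0.4117, 0.8608).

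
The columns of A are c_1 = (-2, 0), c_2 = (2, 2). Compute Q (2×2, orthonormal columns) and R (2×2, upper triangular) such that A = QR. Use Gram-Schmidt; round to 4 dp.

e_1 = c_1/‖c_1‖ = (-2, 0)/2.0000 = (-1.0000, 0.0000).
r_{12} = e_1·c_2 = -2.0000.
u_2 = c_2 + 2.0000·e_1 = (0.0000, 2.0000).
‖u_2‖ = 2.0000, so e_2 = (0.0000, 1.0000).

Q = [[-1.0000, 0.0000], [0.0000, 1.0000]], R = [[2.0000, -2.0000], [0.0000, 2.0000]]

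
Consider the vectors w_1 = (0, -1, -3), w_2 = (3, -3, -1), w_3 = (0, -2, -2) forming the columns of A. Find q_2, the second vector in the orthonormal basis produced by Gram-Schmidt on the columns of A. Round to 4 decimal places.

w_1 = (0, -1, -3); ‖w_1‖ = 3.1623, so q_1 = (0.0000, -0.3162, -0.9487).
q_1·w_2 = 0.0000·3 + (-0.3162)·(-3) + (-0.9487)·(-1) = 1.8974.
u_2 = w_2 − 1.8974·q_1 = (3.0000, -2.4000, 0.8000).
‖u_2‖ = 3.9243, so q_2 = (0.7645, -0.6116, 0.2039).

q_2 = (0.7645, -0.6116, 0.2039)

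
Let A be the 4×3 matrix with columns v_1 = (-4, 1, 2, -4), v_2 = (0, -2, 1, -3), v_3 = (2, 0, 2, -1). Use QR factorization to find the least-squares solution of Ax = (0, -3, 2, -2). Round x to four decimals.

v_1 = (-4, 1, 2, -4); ‖v_1‖ = 6.0828, so q_1 = (-0.6576, 0.1644, 0.3288, -0.6576).
q_1·v_2 = (-0.6576)·0 + 0.1644·(-2) + 0.3288·1 + (-0.6576)·(-3) = 1.9728.
u_2 = v_2 − 1.9728·q_1 = (1.2973, -2.3243, 0.3514, -1.7027).
‖u_2‖ = 3.1793, so q_2 = (0.4080, -0.7311, 0.1105, -0.5356).
q_1·v_3 = (-0.6576)·2 + 0.1644·0 + 0.3288·2 + (-0.6576)·(-1) = 0.0000; q_2·v_3 = 0.4080·2 + (-0.7311)·0 + 0.1105·2 + (-0.5356)·(-1) = 1.5727.
u_3 = v_3 + 0.0000·q_1 − 1.5727·q_2 = (1.3583, 1.1497, 1.8262, -0.1578).
‖u_3‖ = 2.5547, so q_3 = (0.5317, 0.4500, 0.7148, -0.0617).
Qᵀb = (1.4796, 3.4854, 0.2030).
Back-substitute: x_3 = 0.2030/2.5547 = 0.0795.
x_2 = (3.4854 − 1.5727·0.0795)/3.1793 = 1.0569.
x_1 = (1.4796 − 1.9728·1.0569 + 0.0000·0.0795)/6.0828 = -0.0995.

x = (-0.0995, 1.0569, 0.0795)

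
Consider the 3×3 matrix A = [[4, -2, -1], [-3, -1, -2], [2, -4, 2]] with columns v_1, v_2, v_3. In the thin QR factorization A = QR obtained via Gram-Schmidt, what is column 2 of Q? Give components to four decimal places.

e_2 = (-0.0531, -0.6020, -0.7967)

v_1 = (4, -3, 2); ‖v_1‖ = 5.3852, so e_1 = (0.7428, -0.5571, 0.3714).
e_1·v_2 = 0.7428·(-2) + (-0.5571)·(-1) + 0.3714·(-4) = -2.4140.
u_2 = v_2 + 2.4140·e_1 = (-0.2069, -2.3448, -3.1034).
‖u_2‖ = 3.8952, so e_2 = (-0.0531, -0.6020, -0.7967).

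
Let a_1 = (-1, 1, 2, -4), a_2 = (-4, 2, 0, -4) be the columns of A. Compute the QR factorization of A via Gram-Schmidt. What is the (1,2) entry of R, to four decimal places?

q_1 = a_1/‖a_1‖ = (-1, 1, 2, -4)/4.6904 = (-0.2132, 0.2132, 0.4264, -0.8528).
r_{12} = q_1·a_2 = 4.6904.

r_{12} = 4.6904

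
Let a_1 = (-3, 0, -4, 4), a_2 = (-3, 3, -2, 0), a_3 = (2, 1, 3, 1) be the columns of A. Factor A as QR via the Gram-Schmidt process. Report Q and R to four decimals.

Q = [[-0.4685, -0.4542, 0.1944], [0.0000, 0.7759, 0.5314], [-0.6247, -0.0883, 0.5055], [0.6247, -0.4289, 0.6513]], R = [[6.4031, 2.6550, -2.1864], [0.0000, 3.8667, -0.8263], [0.0000, 0.0000, 3.0882]]

q_1 = a_1/‖a_1‖ = (-3, 0, -4, 4)/6.4031 = (-0.4685, 0.0000, -0.6247, 0.6247).
r_{12} = q_1·a_2 = 2.6550.
u_2 = a_2 − 2.6550·q_1 = (-1.7561, 3.0000, -0.3415, -1.6585).
‖u_2‖ = 3.8667, so q_2 = (-0.4542, 0.7759, -0.0883, -0.4289).
r_{13} = q_1·a_3 = -2.1864; r_{23} = q_2·a_3 = -0.8263.
u_3 = a_3 + 2.1864·q_1 + 0.8263·q_2 = (0.6003, 1.6411, 1.5612, 2.0114).
‖u_3‖ = 3.0882, so q_3 = (0.1944, 0.5314, 0.5055, 0.6513).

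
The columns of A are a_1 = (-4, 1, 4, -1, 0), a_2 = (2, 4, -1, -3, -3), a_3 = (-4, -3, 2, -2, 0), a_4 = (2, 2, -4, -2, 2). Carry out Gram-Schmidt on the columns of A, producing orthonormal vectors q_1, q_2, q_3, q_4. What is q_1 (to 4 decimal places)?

q_1 = a_1/‖a_1‖ = (-4, 1, 4, -1, 0)/5.8310 = (-0.6860, 0.1715, 0.6860, -0.1715, 0.0000).

q_1 = (-0.6860, 0.1715, 0.6860, -0.1715, 0.0000)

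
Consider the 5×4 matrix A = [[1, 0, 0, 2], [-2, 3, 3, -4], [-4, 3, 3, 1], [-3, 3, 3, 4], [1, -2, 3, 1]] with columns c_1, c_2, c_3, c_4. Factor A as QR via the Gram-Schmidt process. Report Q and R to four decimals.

Q = [[0.1796, 0.4755, 0.2739, 0.5170], [-0.3592, 0.5738, 0.4564, -0.5745], [-0.7184, -0.3771, -0.0913, -0.0574], [-0.5388, 0.0984, 0.1826, 0.6319], [0.1796, -0.5411, 0.8216, 0.0000]], R = [[5.5678, -5.2086, -4.3105, -0.8980], [0.0000, 1.9675, -0.7378, -1.8691], [0.0000, 0.0000, 4.1079, 0.1826], [0.0000, 0.0000, 0.0000, 5.8023]]

c_1 = (1, -2, -4, -3, 1); ‖c_1‖ = 5.5678, so e_1 = (0.1796, -0.3592, -0.7184, -0.5388, 0.1796).
e_1·c_2 = 0.1796·0 + (-0.3592)·3 + (-0.7184)·3 + (-0.5388)·3 + 0.1796·(-2) = -5.2086.
u_2 = c_2 + 5.2086·e_1 = (0.9355, 1.1290, -0.7419, 0.1935, -1.0645).
‖u_2‖ = 1.9675, so e_2 = (0.4755, 0.5738, -0.3771, 0.0984, -0.5411).
e_1·c_3 = 0.1796·0 + (-0.3592)·3 + (-0.7184)·3 + (-0.5388)·3 + 0.1796·3 = -4.3105; e_2·c_3 = 0.4755·0 + 0.5738·3 + (-0.3771)·3 + 0.0984·3 + (-0.5411)·3 = -0.7378.
u_3 = c_3 + 4.3105·e_1 + 0.7378·e_2 = (1.1250, 1.8750, -0.3750, 0.7500, 3.3750).
‖u_3‖ = 4.1079, so e_3 = (0.2739, 0.4564, -0.0913, 0.1826, 0.8216).
e_1·c_4 = 0.1796·2 + (-0.3592)·(-4) + (-0.7184)·1 + (-0.5388)·4 + 0.1796·1 = -0.8980; e_2·c_4 = 0.4755·2 + 0.5738·(-4) + (-0.3771)·1 + 0.0984·4 + (-0.5411)·1 = -1.8691; e_3·c_4 = 0.2739·2 + 0.4564·(-4) + (-0.0913)·1 + 0.1826·4 + 0.8216·1 = 0.1826.
u_4 = c_4 + 0.8980·e_1 + 1.8691·e_2 − 0.1826·e_3 = (3.0000, -3.3333, -0.3333, 3.6667, 0.0000).
‖u_4‖ = 5.8023, so e_4 = (0.5170, -0.5745, -0.0574, 0.6319, 0.0000).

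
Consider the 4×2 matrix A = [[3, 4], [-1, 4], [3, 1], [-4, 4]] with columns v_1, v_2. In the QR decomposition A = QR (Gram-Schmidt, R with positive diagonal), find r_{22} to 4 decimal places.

r_{22} = 6.9488

e_1 = v_1/‖v_1‖ = (3, -1, 3, -4)/5.9161 = (0.5071, -0.1690, 0.5071, -0.6761).
r_{12} = e_1·v_2 = -0.8452.
u_2 = v_2 + 0.8452·e_1 = (4.4286, 3.8571, 1.4286, 3.4286).
r_{22} = ‖u_2‖ = 6.9488.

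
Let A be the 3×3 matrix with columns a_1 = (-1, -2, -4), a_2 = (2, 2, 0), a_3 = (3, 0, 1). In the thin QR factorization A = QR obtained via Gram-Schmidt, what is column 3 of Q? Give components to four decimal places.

e_3 = (0.6963, -0.6963, 0.1741)

a_1 = (-1, -2, -4); ‖a_1‖ = 4.5826, so e_1 = (-0.2182, -0.4364, -0.8729).
e_1·a_2 = (-0.2182)·2 + (-0.4364)·2 + (-0.8729)·0 = -1.3093.
u_2 = a_2 + 1.3093·e_1 = (1.7143, 1.4286, -1.1429).
‖u_2‖ = 2.5071, so e_2 = (0.6838, 0.5698, -0.4558).
e_1·a_3 = (-0.2182)·3 + (-0.4364)·0 + (-0.8729)·1 = -1.5275; e_2·a_3 = 0.6838·3 + 0.5698·0 + (-0.4558)·1 = 1.5954.
u_3 = a_3 + 1.5275·e_1 − 1.5954·e_2 = (1.5758, -1.5758, 0.3939).
‖u_3‖ = 2.2630, so e_3 = (0.6963, -0.6963, 0.1741).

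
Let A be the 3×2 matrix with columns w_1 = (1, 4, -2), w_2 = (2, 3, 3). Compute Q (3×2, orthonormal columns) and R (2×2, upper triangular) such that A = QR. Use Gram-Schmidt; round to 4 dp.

e_1 = w_1/‖w_1‖ = (1, 4, -2)/4.5826 = (0.2182, 0.8729, -0.4364).
r_{12} = e_1·w_2 = 1.7457.
u_2 = w_2 − 1.7457·e_1 = (1.6190, 1.4762, 3.7619).
‖u_2‖ = 4.3534, so e_2 = (0.3719, 0.3391, 0.8641).

Q = [[0.2182, 0.3719], [0.8729, 0.3391], [-0.4364, 0.8641]], R = [[4.5826, 1.7457], [0.0000, 4.3534]]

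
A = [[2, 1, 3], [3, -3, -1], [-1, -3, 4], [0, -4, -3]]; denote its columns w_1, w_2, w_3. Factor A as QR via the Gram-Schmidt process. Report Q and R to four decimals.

Q = [[0.5345, 0.2701, 0.4938], [0.8018, -0.3683, -0.0728], [-0.2673, -0.5647, 0.7693], [0.0000, -0.6874, -0.3989]], R = [[3.7417, -1.0690, -0.2673], [0.0000, 5.8187, 0.9821], [0.0000, 0.0000, 5.8279]]

w_1 = (2, 3, -1, 0); ‖w_1‖ = 3.7417, so q_1 = (0.5345, 0.8018, -0.2673, 0.0000).
q_1·w_2 = 0.5345·1 + 0.8018·(-3) + (-0.2673)·(-3) + 0.0000·(-4) = -1.0690.
u_2 = w_2 + 1.0690·q_1 = (1.5714, -2.1429, -3.2857, -4.0000).
‖u_2‖ = 5.8187, so q_2 = (0.2701, -0.3683, -0.5647, -0.6874).
q_1·w_3 = 0.5345·3 + 0.8018·(-1) + (-0.2673)·4 + 0.0000·(-3) = -0.2673; q_2·w_3 = 0.2701·3 + (-0.3683)·(-1) + (-0.5647)·4 + (-0.6874)·(-3) = 0.9821.
u_3 = w_3 + 0.2673·q_1 − 0.9821·q_2 = (2.8776, -0.4241, 4.4831, -2.3249).
‖u_3‖ = 5.8279, so q_3 = (0.4938, -0.0728, 0.7693, -0.3989).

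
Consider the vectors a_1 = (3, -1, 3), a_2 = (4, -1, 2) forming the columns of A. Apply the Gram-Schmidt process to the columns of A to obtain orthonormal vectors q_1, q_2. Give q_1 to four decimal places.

a_1 = (3, -1, 3); ‖a_1‖ = 4.3589, so q_1 = (0.6882, -0.2294, 0.6882).

q_1 = (0.6882, -0.2294, 0.6882)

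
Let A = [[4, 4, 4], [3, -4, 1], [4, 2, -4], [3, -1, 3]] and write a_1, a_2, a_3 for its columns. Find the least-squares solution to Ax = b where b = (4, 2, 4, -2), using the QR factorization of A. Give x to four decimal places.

e_1 = a_1/‖a_1‖ = (4, 3, 4, 3)/7.0711 = (0.5657, 0.4243, 0.5657, 0.4243).
r_{12} = e_1·a_2 = 1.2728.
u_2 = a_2 − 1.2728·e_1 = (3.2800, -4.5400, 1.2800, -1.5400).
‖u_2‖ = 5.9481, so e_2 = (0.5514, -0.7633, 0.2152, -0.2589).
r_{13} = e_1·a_3 = 1.6971; r_{23} = e_2·a_3 = -0.1950.
u_3 = a_3 − 1.6971·e_1 + 0.1950·e_2 = (3.1475, 0.1311, -4.9180, 2.2295).
‖u_3‖ = 6.2516, so e_3 = (0.5035, 0.0210, -0.7867, 0.3566).
Qᵀb = (4.5255, 2.0578, -1.8041).
Back-substitute: x_3 = -1.8041/6.2516 = -0.2886.
x_2 = (2.0578 + 0.1950·(-0.2886))/5.9481 = 0.3365.
x_1 = (4.5255 − 1.2728·0.3365 − 1.6971·(-0.2886))/7.0711 = 0.6487.

x = (0.6487, 0.3365, -0.2886)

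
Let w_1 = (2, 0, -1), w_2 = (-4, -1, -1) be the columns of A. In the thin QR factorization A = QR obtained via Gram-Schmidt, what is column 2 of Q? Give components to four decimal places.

w_1 = (2, 0, -1); ‖w_1‖ = 2.2361, so e_1 = (0.8944, 0.0000, -0.4472).
e_1·w_2 = 0.8944·(-4) + 0.0000·(-1) + (-0.4472)·(-1) = -3.1305.
u_2 = w_2 + 3.1305·e_1 = (-1.2000, -1.0000, -2.4000).
‖u_2‖ = 2.8636, so e_2 = (-0.4191, -0.3492, -0.8381).

e_2 = (-0.4191, -0.3492, -0.8381)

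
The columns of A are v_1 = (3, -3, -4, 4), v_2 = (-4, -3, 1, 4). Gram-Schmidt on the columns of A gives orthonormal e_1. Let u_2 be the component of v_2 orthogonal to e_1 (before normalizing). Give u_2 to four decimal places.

e_1 = v_1/‖v_1‖ = (3, -3, -4, 4)/7.0711 = (0.4243, -0.4243, -0.5657, 0.5657).
r_{12} = e_1·v_2 = 1.2728.
u_2 = v_2 − 1.2728·e_1 = (-4.5400, -2.4600, 1.7200, 3.2800).

u_2 = (-4.5400, -2.4600, 1.7200, 3.2800)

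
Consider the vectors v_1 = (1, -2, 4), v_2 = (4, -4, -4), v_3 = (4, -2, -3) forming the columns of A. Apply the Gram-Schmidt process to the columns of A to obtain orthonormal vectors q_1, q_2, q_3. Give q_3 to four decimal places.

q_3 = (0.7620, 0.6350, 0.1270)

v_1 = (1, -2, 4); ‖v_1‖ = 4.5826, so q_1 = (0.2182, -0.4364, 0.8729).
q_1·v_2 = 0.2182·4 + (-0.4364)·(-4) + 0.8729·(-4) = -0.8729.
u_2 = v_2 + 0.8729·q_1 = (4.1905, -4.3810, -3.2381).
‖u_2‖ = 6.8730, so q_2 = (0.6097, -0.6374, -0.4711).
q_1·v_3 = 0.2182·4 + (-0.4364)·(-2) + 0.8729·(-3) = -0.8729; q_2·v_3 = 0.6097·4 + (-0.6374)·(-2) + (-0.4711)·(-3) = 5.1270.
u_3 = v_3 + 0.8729·q_1 − 5.1270·q_2 = (1.0645, 0.8871, 0.1774).
‖u_3‖ = 1.3970, so q_3 = (0.7620, 0.6350, 0.1270).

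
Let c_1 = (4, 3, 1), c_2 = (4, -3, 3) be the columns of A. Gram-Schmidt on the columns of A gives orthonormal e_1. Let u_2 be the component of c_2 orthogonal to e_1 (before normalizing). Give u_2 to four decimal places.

c_1 = (4, 3, 1); ‖c_1‖ = 5.0990, so e_1 = (0.7845, 0.5883, 0.1961).
e_1·c_2 = 0.7845·4 + 0.5883·(-3) + 0.1961·3 = 1.9612.
u_2 = c_2 − 1.9612·e_1 = (2.4615, -4.1538, 2.6154).

u_2 = (2.4615, -4.1538, 2.6154)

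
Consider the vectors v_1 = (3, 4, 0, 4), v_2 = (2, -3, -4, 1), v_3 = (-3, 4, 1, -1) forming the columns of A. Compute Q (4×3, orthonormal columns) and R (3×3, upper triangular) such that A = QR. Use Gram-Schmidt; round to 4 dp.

Q = [[0.4685, 0.3925, -0.5174], [0.6247, -0.5129, 0.5123], [0.0000, -0.7315, -0.6740], [0.6247, 0.2186, -0.1243]], R = [[6.4031, -0.3123, 0.4685], [0.0000, 5.4683, -4.1793], [0.0000, 0.0000, 3.0519]]

q_1 = v_1/‖v_1‖ = (3, 4, 0, 4)/6.4031 = (0.4685, 0.6247, 0.0000, 0.6247).
r_{12} = q_1·v_2 = -0.3123.
u_2 = v_2 + 0.3123·q_1 = (2.1463, -2.8049, -4.0000, 1.1951).
‖u_2‖ = 5.4683, so q_2 = (0.3925, -0.5129, -0.7315, 0.2186).
r_{13} = q_1·v_3 = 0.4685; r_{23} = q_2·v_3 = -4.1793.
u_3 = v_3 − 0.4685·q_1 + 4.1793·q_2 = (-1.5791, 1.5636, -2.0571, -0.3793).
‖u_3‖ = 3.0519, so q_3 = (-0.5174, 0.5123, -0.6740, -0.1243).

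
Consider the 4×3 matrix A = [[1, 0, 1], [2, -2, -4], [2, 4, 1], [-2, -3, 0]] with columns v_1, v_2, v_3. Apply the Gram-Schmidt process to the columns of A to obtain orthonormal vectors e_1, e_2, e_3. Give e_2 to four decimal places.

e_2 = (-0.1666, -0.7666, 0.5333, -0.3166)

e_1 = v_1/‖v_1‖ = (1, 2, 2, -2)/3.6056 = (0.2774, 0.5547, 0.5547, -0.5547).
r_{12} = e_1·v_2 = 2.7735.
u_2 = v_2 − 2.7735·e_1 = (-0.7692, -3.5385, 2.4615, -1.4615).
‖u_2‖ = 4.6160, so e_2 = (-0.1666, -0.7666, 0.5333, -0.3166).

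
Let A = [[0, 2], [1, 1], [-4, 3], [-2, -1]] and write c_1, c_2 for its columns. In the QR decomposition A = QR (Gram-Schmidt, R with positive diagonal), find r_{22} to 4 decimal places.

c_1 = (0, 1, -4, -2); ‖c_1‖ = 4.5826, so e_1 = (0.0000, 0.2182, -0.8729, -0.4364).
e_1·c_2 = 0.0000·2 + 0.2182·1 + (-0.8729)·3 + (-0.4364)·(-1) = -1.9640.
u_2 = c_2 + 1.9640·e_1 = (2.0000, 1.4286, 1.2857, -1.8571).
r_{22} = ‖u_2‖ = 3.3381.

r_{22} = 3.3381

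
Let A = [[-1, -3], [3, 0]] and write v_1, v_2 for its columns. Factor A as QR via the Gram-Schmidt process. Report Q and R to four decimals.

e_1 = v_1/‖v_1‖ = (-1, 3)/3.1623 = (-0.3162, 0.9487).
r_{12} = e_1·v_2 = 0.9487.
u_2 = v_2 − 0.9487·e_1 = (-2.7000, -0.9000).
‖u_2‖ = 2.8460, so e_2 = (-0.9487, -0.3162).

Q = [[-0.3162, -0.9487], [0.9487, -0.3162]], R = [[3.1623, 0.9487], [0.0000, 2.8460]]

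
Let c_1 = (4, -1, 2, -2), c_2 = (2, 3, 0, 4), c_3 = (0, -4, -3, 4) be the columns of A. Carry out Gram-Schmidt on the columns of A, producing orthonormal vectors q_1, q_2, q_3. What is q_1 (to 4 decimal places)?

c_1 = (4, -1, 2, -2); ‖c_1‖ = 5.0000, so q_1 = (0.8000, -0.2000, 0.4000, -0.4000).

q_1 = (0.8000, -0.2000, 0.4000, -0.4000)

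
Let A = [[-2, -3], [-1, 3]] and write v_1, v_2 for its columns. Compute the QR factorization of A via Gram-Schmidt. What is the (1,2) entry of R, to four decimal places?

v_1 = (-2, -1); ‖v_1‖ = 2.2361, so q_1 = (-0.8944, -0.4472).
r_{12} = q_1·v_2 = 1.3416.

r_{12} = 1.3416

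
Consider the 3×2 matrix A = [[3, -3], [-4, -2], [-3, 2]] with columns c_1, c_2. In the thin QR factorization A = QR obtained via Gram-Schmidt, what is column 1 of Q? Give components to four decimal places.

c_1 = (3, -4, -3); ‖c_1‖ = 5.8310, so q_1 = (0.5145, -0.6860, -0.5145).

q_1 = (0.5145, -0.6860, -0.5145)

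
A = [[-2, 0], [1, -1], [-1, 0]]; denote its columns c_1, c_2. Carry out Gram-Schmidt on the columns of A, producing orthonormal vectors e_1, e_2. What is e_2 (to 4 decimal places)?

e_2 = (-0.3651, -0.9129, -0.1826)

c_1 = (-2, 1, -1); ‖c_1‖ = 2.4495, so e_1 = (-0.8165, 0.4082, -0.4082).
e_1·c_2 = (-0.8165)·0 + 0.4082·(-1) + (-0.4082)·0 = -0.4082.
u_2 = c_2 + 0.4082·e_1 = (-0.3333, -0.8333, -0.1667).
‖u_2‖ = 0.9129, so e_2 = (-0.3651, -0.9129, -0.1826).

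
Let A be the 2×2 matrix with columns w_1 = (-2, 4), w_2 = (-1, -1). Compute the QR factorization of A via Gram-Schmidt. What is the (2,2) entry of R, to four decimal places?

q_1 = w_1/‖w_1‖ = (-2, 4)/4.4721 = (-0.4472, 0.8944).
r_{12} = q_1·w_2 = -0.4472.
u_2 = w_2 + 0.4472·q_1 = (-1.2000, -0.6000).
r_{22} = ‖u_2‖ = 1.3416.

r_{22} = 1.3416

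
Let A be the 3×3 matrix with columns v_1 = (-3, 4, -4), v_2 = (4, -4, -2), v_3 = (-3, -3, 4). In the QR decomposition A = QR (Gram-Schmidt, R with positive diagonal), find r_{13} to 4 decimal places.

q_1 = v_1/‖v_1‖ = (-3, 4, -4)/6.4031 = (-0.4685, 0.6247, -0.6247).
r_{13} = q_1·v_3 = -2.9673.

r_{13} = -2.9673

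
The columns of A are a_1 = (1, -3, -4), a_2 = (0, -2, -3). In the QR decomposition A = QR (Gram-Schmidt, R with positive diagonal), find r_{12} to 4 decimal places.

a_1 = (1, -3, -4); ‖a_1‖ = 5.0990, so q_1 = (0.1961, -0.5883, -0.7845).
r_{12} = q_1·a_2 = 3.5301.

r_{12} = 3.5301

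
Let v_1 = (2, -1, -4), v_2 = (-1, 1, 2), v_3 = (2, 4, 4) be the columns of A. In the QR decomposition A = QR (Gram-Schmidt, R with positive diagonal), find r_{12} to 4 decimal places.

r_{12} = -2.4004

v_1 = (2, -1, -4); ‖v_1‖ = 4.5826, so e_1 = (0.4364, -0.2182, -0.8729).
r_{12} = e_1·v_2 = -2.4004.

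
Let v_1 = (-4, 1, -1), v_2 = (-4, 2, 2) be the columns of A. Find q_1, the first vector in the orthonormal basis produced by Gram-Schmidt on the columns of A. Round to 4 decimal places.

q_1 = v_1/‖v_1‖ = (-4, 1, -1)/4.2426 = (-0.9428, 0.2357, -0.2357).

q_1 = (-0.9428, 0.2357, -0.2357)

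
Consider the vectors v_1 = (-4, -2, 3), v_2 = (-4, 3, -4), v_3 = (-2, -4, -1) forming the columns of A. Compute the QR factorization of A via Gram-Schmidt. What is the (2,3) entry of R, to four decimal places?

r_{23} = 0.1403

e_1 = v_1/‖v_1‖ = (-4, -2, 3)/5.3852 = (-0.7428, -0.3714, 0.5571).
r_{12} = e_1·v_2 = -0.3714.
u_2 = v_2 + 0.3714·e_1 = (-4.2759, 2.8621, -3.7931).
‖u_2‖ = 6.3923, so e_2 = (-0.6689, 0.4477, -0.5934).
r_{23} = e_2·v_3 = 0.1403.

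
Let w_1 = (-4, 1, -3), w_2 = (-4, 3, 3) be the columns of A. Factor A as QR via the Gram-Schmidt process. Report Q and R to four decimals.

Q = [[-0.7845, -0.4483], [0.1961, 0.4763], [-0.5883, 0.7564]], R = [[5.0990, 1.9612], [0.0000, 5.4913]]

q_1 = w_1/‖w_1‖ = (-4, 1, -3)/5.0990 = (-0.7845, 0.1961, -0.5883).
r_{12} = q_1·w_2 = 1.9612.
u_2 = w_2 − 1.9612·q_1 = (-2.4615, 2.6154, 4.1538).
‖u_2‖ = 5.4913, so q_2 = (-0.4483, 0.4763, 0.7564).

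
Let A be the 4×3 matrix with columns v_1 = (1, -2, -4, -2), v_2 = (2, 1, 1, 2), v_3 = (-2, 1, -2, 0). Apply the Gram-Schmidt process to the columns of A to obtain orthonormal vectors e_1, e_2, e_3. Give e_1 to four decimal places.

v_1 = (1, -2, -4, -2); ‖v_1‖ = 5.0000, so e_1 = (0.2000, -0.4000, -0.8000, -0.4000).

e_1 = (0.2000, -0.4000, -0.8000, -0.4000)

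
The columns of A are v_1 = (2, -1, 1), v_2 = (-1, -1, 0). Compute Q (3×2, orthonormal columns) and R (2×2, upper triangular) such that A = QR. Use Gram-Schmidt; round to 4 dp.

Q = [[0.8165, -0.4924], [-0.4082, -0.8616], [0.4082, 0.1231]], R = [[2.4495, -0.4082], [0.0000, 1.3540]]

v_1 = (2, -1, 1); ‖v_1‖ = 2.4495, so q_1 = (0.8165, -0.4082, 0.4082).
q_1·v_2 = 0.8165·(-1) + (-0.4082)·(-1) + 0.4082·0 = -0.4082.
u_2 = v_2 + 0.4082·q_1 = (-0.6667, -1.1667, 0.1667).
‖u_2‖ = 1.3540, so q_2 = (-0.4924, -0.8616, 0.1231).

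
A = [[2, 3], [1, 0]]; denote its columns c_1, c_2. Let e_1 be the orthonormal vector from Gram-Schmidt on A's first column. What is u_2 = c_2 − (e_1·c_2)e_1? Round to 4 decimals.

u_2 = (0.6000, -1.2000)

e_1 = c_1/‖c_1‖ = (2, 1)/2.2361 = (0.8944, 0.4472).
r_{12} = e_1·c_2 = 2.6833.
u_2 = c_2 − 2.6833·e_1 = (0.6000, -1.2000).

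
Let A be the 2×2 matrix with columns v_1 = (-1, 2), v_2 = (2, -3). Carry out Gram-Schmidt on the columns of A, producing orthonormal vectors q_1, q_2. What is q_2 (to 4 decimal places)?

q_2 = (0.8944, 0.4472)

v_1 = (-1, 2); ‖v_1‖ = 2.2361, so q_1 = (-0.4472, 0.8944).
q_1·v_2 = (-0.4472)·2 + 0.8944·(-3) = -3.5777.
u_2 = v_2 + 3.5777·q_1 = (0.4000, 0.2000).
‖u_2‖ = 0.4472, so q_2 = (0.8944, 0.4472).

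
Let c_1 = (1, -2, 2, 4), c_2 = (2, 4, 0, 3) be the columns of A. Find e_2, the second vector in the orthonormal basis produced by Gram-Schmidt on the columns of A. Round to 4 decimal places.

e_2 = (0.3353, 0.8534, -0.0914, 0.3886)

c_1 = (1, -2, 2, 4); ‖c_1‖ = 5.0000, so e_1 = (0.2000, -0.4000, 0.4000, 0.8000).
e_1·c_2 = 0.2000·2 + (-0.4000)·4 + 0.4000·0 + 0.8000·3 = 1.2000.
u_2 = c_2 − 1.2000·e_1 = (1.7600, 4.4800, -0.4800, 2.0400).
‖u_2‖ = 5.2498, so e_2 = (0.3353, 0.8534, -0.0914, 0.3886).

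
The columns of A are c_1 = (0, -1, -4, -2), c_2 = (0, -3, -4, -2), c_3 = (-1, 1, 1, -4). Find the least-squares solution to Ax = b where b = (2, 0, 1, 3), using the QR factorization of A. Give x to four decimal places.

c_1 = (0, -1, -4, -2); ‖c_1‖ = 4.5826, so q_1 = (0.0000, -0.2182, -0.8729, -0.4364).
q_1·c_2 = 0.0000·0 + (-0.2182)·(-3) + (-0.8729)·(-4) + (-0.4364)·(-2) = 5.0190.
u_2 = c_2 − 5.0190·q_1 = (0.0000, -1.9048, 0.3810, 0.1905).
‖u_2‖ = 1.9518, so q_2 = (0.0000, -0.9759, 0.1952, 0.0976).
q_1·c_3 = 0.0000·(-1) + (-0.2182)·1 + (-0.8729)·1 + (-0.4364)·(-4) = 0.6547; q_2·c_3 = 0.0000·(-1) + (-0.9759)·1 + 0.1952·1 + 0.0976·(-4) = -1.1711.
u_3 = c_3 − 0.6547·q_1 + 1.1711·q_2 = (-1.0000, 0.0000, 1.8000, -3.6000).
‖u_3‖ = 4.1473, so q_3 = (-0.2411, 0.0000, 0.4340, -0.8680).
Qᵀb = (-2.1822, 0.4880, -2.6523).
Back-substitute: x_3 = -2.6523/4.1473 = -0.6395.
x_2 = (0.4880 + 1.1711·(-0.6395))/1.9518 = -0.1337.
x_1 = (-2.1822 − 5.0190·(-0.1337) − 0.6547·(-0.6395))/4.5826 = -0.2384.

x = (-0.2384, -0.1337, -0.6395)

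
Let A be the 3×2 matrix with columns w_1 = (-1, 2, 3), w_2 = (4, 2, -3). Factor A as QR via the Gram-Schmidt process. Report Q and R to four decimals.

q_1 = w_1/‖w_1‖ = (-1, 2, 3)/3.7417 = (-0.2673, 0.5345, 0.8018).
r_{12} = q_1·w_2 = -2.4054.
u_2 = w_2 + 2.4054·q_1 = (3.3571, 3.2857, -1.0714).
‖u_2‖ = 4.8181, so q_2 = (0.6968, 0.6819, -0.2224).

Q = [[-0.2673, 0.6968], [0.5345, 0.6819], [0.8018, -0.2224]], R = [[3.7417, -2.4054], [0.0000, 4.8181]]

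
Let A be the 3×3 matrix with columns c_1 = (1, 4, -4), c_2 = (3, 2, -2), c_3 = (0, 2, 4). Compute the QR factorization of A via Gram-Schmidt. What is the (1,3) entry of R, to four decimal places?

c_1 = (1, 4, -4); ‖c_1‖ = 5.7446, so e_1 = (0.1741, 0.6963, -0.6963).
r_{13} = e_1·c_3 = -1.3926.

r_{13} = -1.3926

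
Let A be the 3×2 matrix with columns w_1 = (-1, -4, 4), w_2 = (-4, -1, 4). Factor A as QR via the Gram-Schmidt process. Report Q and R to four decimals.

w_1 = (-1, -4, 4); ‖w_1‖ = 5.7446, so e_1 = (-0.1741, -0.6963, 0.6963).
e_1·w_2 = (-0.1741)·(-4) + (-0.6963)·(-1) + 0.6963·4 = 4.1779.
u_2 = w_2 − 4.1779·e_1 = (-3.2727, 1.9091, 1.0909).
‖u_2‖ = 3.9428, so e_2 = (-0.8301, 0.4842, 0.2767).

Q = [[-0.1741, -0.8301], [-0.6963, 0.4842], [0.6963, 0.2767]], R = [[5.7446, 4.1779], [0.0000, 3.9428]]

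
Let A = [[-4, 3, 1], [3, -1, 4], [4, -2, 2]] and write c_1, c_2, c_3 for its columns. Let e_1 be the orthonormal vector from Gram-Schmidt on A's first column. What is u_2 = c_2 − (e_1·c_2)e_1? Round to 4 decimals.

c_1 = (-4, 3, 4); ‖c_1‖ = 6.4031, so e_1 = (-0.6247, 0.4685, 0.6247).
e_1·c_2 = (-0.6247)·3 + 0.4685·(-1) + 0.6247·(-2) = -3.5920.
u_2 = c_2 + 3.5920·e_1 = (0.7561, 0.6829, 0.2439).

u_2 = (0.7561, 0.6829, 0.2439)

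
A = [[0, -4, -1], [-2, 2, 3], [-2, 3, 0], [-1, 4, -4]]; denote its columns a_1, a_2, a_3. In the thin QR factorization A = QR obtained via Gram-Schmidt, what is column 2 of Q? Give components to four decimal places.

a_1 = (0, -2, -2, -1); ‖a_1‖ = 3.0000, so e_1 = (0.0000, -0.6667, -0.6667, -0.3333).
e_1·a_2 = 0.0000·(-4) + (-0.6667)·2 + (-0.6667)·3 + (-0.3333)·4 = -4.6667.
u_2 = a_2 + 4.6667·e_1 = (-4.0000, -1.1111, -0.1111, 2.4444).
‖u_2‖ = 4.8189, so e_2 = (-0.8301, -0.2306, -0.0231, 0.5073).

e_2 = (-0.8301, -0.2306, -0.0231, 0.5073)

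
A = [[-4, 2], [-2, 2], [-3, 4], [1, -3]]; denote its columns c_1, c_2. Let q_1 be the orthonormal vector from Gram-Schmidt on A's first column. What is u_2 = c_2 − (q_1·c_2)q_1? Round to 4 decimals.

c_1 = (-4, -2, -3, 1); ‖c_1‖ = 5.4772, so q_1 = (-0.7303, -0.3651, -0.5477, 0.1826).
q_1·c_2 = (-0.7303)·2 + (-0.3651)·2 + (-0.5477)·4 + 0.1826·(-3) = -4.9295.
u_2 = c_2 + 4.9295·q_1 = (-1.6000, 0.2000, 1.3000, -2.1000).

u_2 = (-1.6000, 0.2000, 1.3000, -2.1000)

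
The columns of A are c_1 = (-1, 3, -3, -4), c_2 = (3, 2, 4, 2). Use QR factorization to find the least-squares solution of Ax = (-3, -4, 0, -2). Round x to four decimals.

c_1 = (-1, 3, -3, -4); ‖c_1‖ = 5.9161, so q_1 = (-0.1690, 0.5071, -0.5071, -0.6761).
q_1·c_2 = (-0.1690)·3 + 0.5071·2 + (-0.5071)·4 + (-0.6761)·2 = -2.8735.
u_2 = c_2 + 2.8735·q_1 = (2.5143, 3.4571, 2.5429, 0.0571).
‖u_2‖ = 4.9742, so q_2 = (0.5055, 0.6950, 0.5112, 0.0115).
Qᵀb = (-0.1690, -4.3194).
Back-substitute: x_2 = -4.3194/4.9742 = -0.8684.
x_1 = (-0.1690 + 2.8735·(-0.8684))/5.9161 = -0.4503.

x = (-0.4503, -0.8684)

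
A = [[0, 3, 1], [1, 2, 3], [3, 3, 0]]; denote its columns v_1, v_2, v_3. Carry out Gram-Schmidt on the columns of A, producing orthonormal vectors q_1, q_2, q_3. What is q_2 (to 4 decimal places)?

v_1 = (0, 1, 3); ‖v_1‖ = 3.1623, so q_1 = (0.0000, 0.3162, 0.9487).
q_1·v_2 = 0.0000·3 + 0.3162·2 + 0.9487·3 = 3.4785.
u_2 = v_2 − 3.4785·q_1 = (3.0000, 0.9000, -0.3000).
‖u_2‖ = 3.1464, so q_2 = (0.9535, 0.2860, -0.0953).

q_2 = (0.9535, 0.2860, -0.0953)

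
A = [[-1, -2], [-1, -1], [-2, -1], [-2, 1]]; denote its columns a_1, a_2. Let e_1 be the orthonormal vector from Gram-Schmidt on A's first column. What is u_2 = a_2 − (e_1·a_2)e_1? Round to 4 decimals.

e_1 = a_1/‖a_1‖ = (-1, -1, -2, -2)/3.1623 = (-0.3162, -0.3162, -0.6325, -0.6325).
r_{12} = e_1·a_2 = 0.9487.
u_2 = a_2 − 0.9487·e_1 = (-1.7000, -0.7000, -0.4000, 1.6000).

u_2 = (-1.7000, -0.7000, -0.4000, 1.6000)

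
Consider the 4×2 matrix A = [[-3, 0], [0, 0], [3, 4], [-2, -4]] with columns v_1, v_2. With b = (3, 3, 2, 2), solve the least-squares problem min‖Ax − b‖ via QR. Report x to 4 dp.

v_1 = (-3, 0, 3, -2); ‖v_1‖ = 4.6904, so q_1 = (-0.6396, 0.0000, 0.6396, -0.4264).
q_1·v_2 = (-0.6396)·0 + 0.0000·0 + 0.6396·4 + (-0.4264)·(-4) = 4.2640.
u_2 = v_2 − 4.2640·q_1 = (2.7273, 0.0000, 1.2727, -2.1818).
‖u_2‖ = 3.7173, so q_2 = (0.7337, 0.0000, 0.3424, -0.5869).
Qᵀb = (-1.4924, 1.7119).
Back-substitute: x_2 = 1.7119/3.7173 = 0.4605.
x_1 = (-1.4924 − 4.2640·0.4605)/4.6904 = -0.7368.

x = (-0.7368, 0.4605)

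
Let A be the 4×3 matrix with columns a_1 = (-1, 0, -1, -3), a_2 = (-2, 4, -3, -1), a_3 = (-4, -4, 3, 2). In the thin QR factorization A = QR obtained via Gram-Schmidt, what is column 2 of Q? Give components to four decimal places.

a_1 = (-1, 0, -1, -3); ‖a_1‖ = 3.3166, so e_1 = (-0.3015, 0.0000, -0.3015, -0.9045).
e_1·a_2 = (-0.3015)·(-2) + 0.0000·4 + (-0.3015)·(-3) + (-0.9045)·(-1) = 2.4121.
u_2 = a_2 − 2.4121·e_1 = (-1.2727, 4.0000, -2.2727, 1.1818).
‖u_2‖ = 4.9175, so e_2 = (-0.2588, 0.8134, -0.4622, 0.2403).

e_2 = (-0.2588, 0.8134, -0.4622, 0.2403)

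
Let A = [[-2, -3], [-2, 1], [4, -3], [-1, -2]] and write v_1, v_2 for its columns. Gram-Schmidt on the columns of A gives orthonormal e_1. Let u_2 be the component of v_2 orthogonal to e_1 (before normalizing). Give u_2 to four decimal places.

u_2 = (-3.4800, 0.5200, -2.0400, -2.2400)

v_1 = (-2, -2, 4, -1); ‖v_1‖ = 5.0000, so e_1 = (-0.4000, -0.4000, 0.8000, -0.2000).
e_1·v_2 = (-0.4000)·(-3) + (-0.4000)·1 + 0.8000·(-3) + (-0.2000)·(-2) = -1.2000.
u_2 = v_2 + 1.2000·e_1 = (-3.4800, 0.5200, -2.0400, -2.2400).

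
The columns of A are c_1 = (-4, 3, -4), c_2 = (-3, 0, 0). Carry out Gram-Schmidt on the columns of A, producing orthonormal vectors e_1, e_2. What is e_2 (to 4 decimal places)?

c_1 = (-4, 3, -4); ‖c_1‖ = 6.4031, so e_1 = (-0.6247, 0.4685, -0.6247).
e_1·c_2 = (-0.6247)·(-3) + 0.4685·0 + (-0.6247)·0 = 1.8741.
u_2 = c_2 − 1.8741·e_1 = (-1.8293, -0.8780, 1.1707).
‖u_2‖ = 2.3426, so e_2 = (-0.7809, -0.3748, 0.4998).

e_2 = (-0.7809, -0.3748, 0.4998)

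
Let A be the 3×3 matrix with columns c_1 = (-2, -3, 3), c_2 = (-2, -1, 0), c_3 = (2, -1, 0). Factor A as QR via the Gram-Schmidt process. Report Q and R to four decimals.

c_1 = (-2, -3, 3); ‖c_1‖ = 4.6904, so q_1 = (-0.4264, -0.6396, 0.6396).
q_1·c_2 = (-0.4264)·(-2) + (-0.6396)·(-1) + 0.6396·0 = 1.4924.
u_2 = c_2 − 1.4924·q_1 = (-1.3636, -0.0455, -0.9545).
‖u_2‖ = 1.6652, so q_2 = (-0.8189, -0.0273, -0.5732).
q_1·c_3 = (-0.4264)·2 + (-0.6396)·(-1) + 0.6396·0 = -0.2132; q_2·c_3 = (-0.8189)·2 + (-0.0273)·(-1) + (-0.5732)·0 = -1.6106.
u_3 = c_3 + 0.2132·q_1 + 1.6106·q_2 = (0.5902, -1.1803, -0.7869).
‖u_3‖ = 1.5364, so q_3 = (0.3841, -0.7682, -0.5121).

Q = [[-0.4264, -0.8189, 0.3841], [-0.6396, -0.0273, -0.7682], [0.6396, -0.5732, -0.5121]], R = [[4.6904, 1.4924, -0.2132], [0.0000, 1.6652, -1.6106], [0.0000, 0.0000, 1.5364]]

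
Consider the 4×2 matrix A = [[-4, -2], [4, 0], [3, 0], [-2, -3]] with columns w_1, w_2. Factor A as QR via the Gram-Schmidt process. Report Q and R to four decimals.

Q = [[-0.5963, -0.2570], [0.5963, -0.4233], [0.4472, -0.3174], [-0.2981, -0.8087]], R = [[6.7082, 2.0870], [0.0000, 2.9401]]

q_1 = w_1/‖w_1‖ = (-4, 4, 3, -2)/6.7082 = (-0.5963, 0.5963, 0.4472, -0.2981).
r_{12} = q_1·w_2 = 2.0870.
u_2 = w_2 − 2.0870·q_1 = (-0.7556, -1.2444, -0.9333, -2.3778).
‖u_2‖ = 2.9401, so q_2 = (-0.2570, -0.4233, -0.3174, -0.8087).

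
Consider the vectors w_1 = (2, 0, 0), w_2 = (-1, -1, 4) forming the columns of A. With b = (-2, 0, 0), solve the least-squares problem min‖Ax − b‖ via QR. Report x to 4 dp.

e_1 = w_1/‖w_1‖ = (2, 0, 0)/2.0000 = (1.0000, 0.0000, 0.0000).
r_{12} = e_1·w_2 = -1.0000.
u_2 = w_2 + 1.0000·e_1 = (0.0000, -1.0000, 4.0000).
‖u_2‖ = 4.1231, so e_2 = (0.0000, -0.2425, 0.9701).
Qᵀb = (-2.0000, 0.0000).
Back-substitute: x_2 = 0.0000/4.1231 = 0.0000.
x_1 = (-2.0000 + 1.0000·0.0000)/2.0000 = -1.0000.

x = (-1.0000, 0.0000)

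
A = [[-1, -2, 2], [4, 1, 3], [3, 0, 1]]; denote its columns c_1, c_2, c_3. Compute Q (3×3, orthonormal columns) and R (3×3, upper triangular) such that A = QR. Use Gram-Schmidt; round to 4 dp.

Q = [[-0.1961, -0.9305, 0.3094], [0.7845, 0.0405, 0.6189], [0.5883, -0.3641, -0.7220]], R = [[5.0990, 1.1767, 2.5495], [0.0000, 1.9014, -2.1037], [0.0000, 0.0000, 1.7534]]

c_1 = (-1, 4, 3); ‖c_1‖ = 5.0990, so q_1 = (-0.1961, 0.7845, 0.5883).
q_1·c_2 = (-0.1961)·(-2) + 0.7845·1 + 0.5883·0 = 1.1767.
u_2 = c_2 − 1.1767·q_1 = (-1.7692, 0.0769, -0.6923).
‖u_2‖ = 1.9014, so q_2 = (-0.9305, 0.0405, -0.3641).
q_1·c_3 = (-0.1961)·2 + 0.7845·3 + 0.5883·1 = 2.5495; q_2·c_3 = (-0.9305)·2 + 0.0405·3 + (-0.3641)·1 = -2.1037.
u_3 = c_3 − 2.5495·q_1 + 2.1037·q_2 = (0.5426, 1.0851, -1.2660).
‖u_3‖ = 1.7534, so q_3 = (0.3094, 0.6189, -0.7220).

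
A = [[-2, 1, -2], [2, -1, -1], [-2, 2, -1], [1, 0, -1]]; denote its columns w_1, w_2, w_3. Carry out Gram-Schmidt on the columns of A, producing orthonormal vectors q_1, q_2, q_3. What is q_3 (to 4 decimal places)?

q_1 = w_1/‖w_1‖ = (-2, 2, -2, 1)/3.6056 = (-0.5547, 0.5547, -0.5547, 0.2774).
r_{12} = q_1·w_2 = -2.2188.
u_2 = w_2 + 2.2188·q_1 = (-0.2308, 0.2308, 0.7692, 0.6154).
‖u_2‖ = 1.0377, so q_2 = (-0.2224, 0.2224, 0.7412, 0.5930).
r_{13} = q_1·w_3 = 0.8321; r_{23} = q_2·w_3 = -1.1119.
u_3 = w_3 − 0.8321·q_1 + 1.1119·q_2 = (-1.7857, -1.2143, 0.2857, -0.5714).
‖u_3‖ = 2.2520, so q_3 = (-0.7930, -0.5392, 0.1269, -0.2537).

q_3 = (-0.7930, -0.5392, 0.1269, -0.2537)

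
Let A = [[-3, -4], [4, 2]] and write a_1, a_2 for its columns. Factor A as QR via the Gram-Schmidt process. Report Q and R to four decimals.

a_1 = (-3, 4); ‖a_1‖ = 5.0000, so e_1 = (-0.6000, 0.8000).
e_1·a_2 = (-0.6000)·(-4) + 0.8000·2 = 4.0000.
u_2 = a_2 − 4.0000·e_1 = (-1.6000, -1.2000).
‖u_2‖ = 2.0000, so e_2 = (-0.8000, -0.6000).

Q = [[-0.6000, -0.8000], [0.8000, -0.6000]], R = [[5.0000, 4.0000], [0.0000, 2.0000]]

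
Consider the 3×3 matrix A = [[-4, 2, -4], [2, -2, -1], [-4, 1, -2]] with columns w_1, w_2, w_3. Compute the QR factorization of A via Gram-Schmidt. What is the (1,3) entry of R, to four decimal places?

r_{13} = 3.6667

e_1 = w_1/‖w_1‖ = (-4, 2, -4)/6.0000 = (-0.6667, 0.3333, -0.6667).
r_{13} = e_1·w_3 = 3.6667.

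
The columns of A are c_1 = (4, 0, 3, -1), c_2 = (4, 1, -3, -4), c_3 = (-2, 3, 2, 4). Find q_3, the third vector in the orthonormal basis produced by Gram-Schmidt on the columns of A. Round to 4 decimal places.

c_1 = (4, 0, 3, -1); ‖c_1‖ = 5.0990, so q_1 = (0.7845, 0.0000, 0.5883, -0.1961).
q_1·c_2 = 0.7845·4 + 0.0000·1 + 0.5883·(-3) + (-0.1961)·(-4) = 2.1573.
u_2 = c_2 − 2.1573·q_1 = (2.3077, 1.0000, -4.2692, -3.5769).
‖u_2‖ = 6.1111, so q_2 = (0.3776, 0.1636, -0.6986, -0.5853).
q_1·c_3 = 0.7845·(-2) + 0.0000·3 + 0.5883·2 + (-0.1961)·4 = -1.1767; q_2·c_3 = 0.3776·(-2) + 0.1636·3 + (-0.6986)·2 + (-0.5853)·4 = -4.0028.
u_3 = c_3 + 1.1767·q_1 + 4.0028·q_2 = (0.4346, 3.6550, -0.1040, 1.4264).
‖u_3‖ = 3.9488, so q_3 = (0.1101, 0.9256, -0.0263, 0.3612).

q_3 = (0.1101, 0.9256, -0.0263, 0.3612)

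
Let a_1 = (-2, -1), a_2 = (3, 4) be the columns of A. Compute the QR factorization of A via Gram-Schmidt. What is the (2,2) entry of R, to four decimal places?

a_1 = (-2, -1); ‖a_1‖ = 2.2361, so e_1 = (-0.8944, -0.4472).
e_1·a_2 = (-0.8944)·3 + (-0.4472)·4 = -4.4721.
u_2 = a_2 + 4.4721·e_1 = (-1.0000, 2.0000).
r_{22} = ‖u_2‖ = 2.2361.

r_{22} = 2.2361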